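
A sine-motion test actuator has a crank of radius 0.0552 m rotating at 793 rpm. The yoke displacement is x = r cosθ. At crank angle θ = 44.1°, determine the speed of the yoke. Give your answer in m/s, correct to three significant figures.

ω = 83.04 rad/s (from 793 rpm).
x = r cosθ ⇒ ẋ = −rω sinθ.
|v| = rω|sinθ| = 0.0552·83.04·|sin 44.1°| = 3.19 m/s.

3.19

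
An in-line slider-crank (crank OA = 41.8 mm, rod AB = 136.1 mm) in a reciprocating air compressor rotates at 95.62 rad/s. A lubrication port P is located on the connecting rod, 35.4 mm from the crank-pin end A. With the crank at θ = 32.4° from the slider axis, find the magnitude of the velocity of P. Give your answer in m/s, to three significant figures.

ω = 95.62 rad/s.  Crank-pin speed |V_A| = rω = 3.9969 m/s, perpendicular to OA.
Rod angle: sinφ = −(r/L) sinθ ⇒ φ = -9.472°; ω_rod = −rω cosθ/√(L²−r²sin²θ) = -25.139 rad/s.
V_P = V_A + ω_rod × AP, with AP = 0.0354 m along the rod.
Components: V_Px = −rω sinθ − a·ω_rod·sinφ = -2.2881 m/s;  V_Py = rω cosθ + a·ω_rod·cosφ = +2.4969 m/s.
|V_P| = √(V_Px² + V_Py²) = 3.3868 m/s.

3.39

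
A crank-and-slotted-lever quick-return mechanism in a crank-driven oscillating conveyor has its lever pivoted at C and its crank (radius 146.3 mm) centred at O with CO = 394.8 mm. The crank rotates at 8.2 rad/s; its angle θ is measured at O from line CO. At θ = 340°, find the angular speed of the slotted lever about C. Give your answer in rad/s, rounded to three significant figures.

2.17

ω = 8.2 rad/s
Crank pin A relative to C: A = (d + r cosθ, r sinθ); lever angle φ = atan2(r sinθ, d + r cosθ).
Differentiating tanφ: φ̇ = rω(d cosθ + r)/(d² + r² + 2dr cosθ).
d² + r² + 2dr cosθ = |CA|² = 0.285823 m²;  d cosθ + r = +0.51729 m.
|ω_lever| = |0.1463·8.2·+0.51729| / 0.285823 = 2.1712 rad/s.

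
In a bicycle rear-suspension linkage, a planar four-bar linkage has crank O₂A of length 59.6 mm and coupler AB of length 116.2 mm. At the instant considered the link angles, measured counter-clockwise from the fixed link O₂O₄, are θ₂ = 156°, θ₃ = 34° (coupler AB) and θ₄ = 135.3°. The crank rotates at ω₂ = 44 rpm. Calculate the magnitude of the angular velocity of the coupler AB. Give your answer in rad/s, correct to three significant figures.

0.852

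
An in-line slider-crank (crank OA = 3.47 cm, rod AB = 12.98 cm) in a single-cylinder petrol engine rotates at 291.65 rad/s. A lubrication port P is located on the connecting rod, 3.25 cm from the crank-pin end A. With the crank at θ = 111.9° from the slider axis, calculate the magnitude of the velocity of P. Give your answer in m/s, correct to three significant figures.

9.58

ω = 291.6 rad/s.  Crank-pin speed |V_A| = rω = 10.12 m/s, perpendicular to OA.
Rod angle: sinφ = −(r/L) sinθ ⇒ φ = -14.362°; ω_rod = −rω cosθ/√(L²−r²sin²θ) = +30.019 rad/s.
V_P = V_A + ω_rod × AP, with AP = 0.0325 m along the rod.
Components: V_Px = −rω sinθ − a·ω_rod·sinφ = -9.1479 m/s;  V_Py = rω cosθ + a·ω_rod·cosφ = -2.8296 m/s.
|V_P| = √(V_Px² + V_Py²) = 9.5756 m/s.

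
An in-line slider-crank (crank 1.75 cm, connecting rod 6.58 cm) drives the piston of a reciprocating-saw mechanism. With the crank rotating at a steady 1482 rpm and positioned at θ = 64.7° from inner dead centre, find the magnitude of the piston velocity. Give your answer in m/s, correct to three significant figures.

ω = 2π·1482/60 = 155.2 rad/s
For an in-line slider-crank, x = r cosθ + √(L² − r² sin²θ), so v = −rω sinθ·[1 + r cosθ/√(L² − r² sin²θ)].
With r = 0.0175 m, L = 0.0658 m, θ = 64.7°: √(L² − r² sin²θ) = 0.06387 m.
v = −0.0175·155.2·0.90408·[1 + 0.0175·0.42736/0.06387] = -2.7429 m/s.
|v| = 2.7429 m/s.

2.74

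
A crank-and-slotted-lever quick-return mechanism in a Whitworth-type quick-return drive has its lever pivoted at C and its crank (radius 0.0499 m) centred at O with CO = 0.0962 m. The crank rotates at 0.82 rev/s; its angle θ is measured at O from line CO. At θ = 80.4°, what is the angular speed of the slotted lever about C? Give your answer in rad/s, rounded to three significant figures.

1.27

ω = 5.152 rad/s (from 0.82 rev/s).
Crank pin A relative to C: A = (d + r cosθ, r sinθ); lever angle φ = atan2(r sinθ, d + r cosθ).
Differentiating tanφ: φ̇ = rω(d cosθ + r)/(d² + r² + 2dr cosθ).
d² + r² + 2dr cosθ = |CA|² = 0.0133456 m²;  d cosθ + r = +0.065943 m.
|ω_lever| = |0.0499·5.152·+0.065943| / 0.0133456 = 1.2704 rad/s.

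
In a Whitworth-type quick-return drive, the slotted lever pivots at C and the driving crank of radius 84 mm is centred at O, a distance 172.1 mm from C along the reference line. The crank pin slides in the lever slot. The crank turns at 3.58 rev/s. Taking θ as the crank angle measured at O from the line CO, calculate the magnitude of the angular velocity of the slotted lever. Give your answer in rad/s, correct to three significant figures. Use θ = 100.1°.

ω = 22.49 rad/s (from 3.58 rev/s).
Crank pin A relative to C: A = (d + r cosθ, r sinθ); lever angle φ = atan2(r sinθ, d + r cosθ).
Differentiating tanφ: φ̇ = rω(d cosθ + r)/(d² + r² + 2dr cosθ).
d² + r² + 2dr cosθ = |CA|² = 0.0316041 m²;  d cosθ + r = +0.053819 m.
|ω_lever| = |0.084·22.49·+0.053819| / 0.0316041 = 3.2176 rad/s.

3.22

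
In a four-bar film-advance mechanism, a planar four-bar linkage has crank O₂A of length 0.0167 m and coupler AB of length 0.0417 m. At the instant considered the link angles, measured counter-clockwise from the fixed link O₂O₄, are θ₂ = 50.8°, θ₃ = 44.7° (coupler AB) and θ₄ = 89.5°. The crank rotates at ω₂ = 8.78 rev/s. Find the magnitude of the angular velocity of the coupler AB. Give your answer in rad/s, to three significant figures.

19.6

ω₂ = 55.17 rad/s (from 8.78 rev/s).
Differentiating the loop-closure r₂e^{iθ₂}+r₃e^{iθ₃}=r₁+r₄e^{iθ₄} gives r₂ω₂e^{iθ₂}+r₃ω₃e^{iθ₃}=r₄ω₄e^{iθ₄}.
Eliminating the other unknown: ω₃ = r₂ω₂ sin(θ₄−θ₂) / [r₃ sin(θ₃−θ₄)].
Numerator sine = +0.62524; denominator sine = -0.70463.
Result = 0.0167·55.17·(+0.62524) / (0.0417·(-0.70463)) = -19.604 rad/s; magnitude 19.604 rad/s.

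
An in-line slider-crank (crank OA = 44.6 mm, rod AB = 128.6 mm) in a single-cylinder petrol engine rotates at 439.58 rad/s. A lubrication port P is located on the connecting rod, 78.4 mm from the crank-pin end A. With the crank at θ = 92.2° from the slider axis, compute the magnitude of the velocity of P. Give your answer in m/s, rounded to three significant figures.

19.4

ω = 439.6 rad/s.  Crank-pin speed |V_A| = rω = 19.605 m/s, perpendicular to OA.
Rod angle: sinφ = −(r/L) sinθ ⇒ φ = -20.277°; ω_rod = −rω cosθ/√(L²−r²sin²θ) = +6.2389 rad/s.
V_P = V_A + ω_rod × AP, with AP = 0.0784 m along the rod.
Components: V_Px = −rω sinθ − a·ω_rod·sinφ = -19.421 m/s;  V_Py = rω cosθ + a·ω_rod·cosφ = -0.29378 m/s.
|V_P| = √(V_Px² + V_Py²) = 19.424 m/s.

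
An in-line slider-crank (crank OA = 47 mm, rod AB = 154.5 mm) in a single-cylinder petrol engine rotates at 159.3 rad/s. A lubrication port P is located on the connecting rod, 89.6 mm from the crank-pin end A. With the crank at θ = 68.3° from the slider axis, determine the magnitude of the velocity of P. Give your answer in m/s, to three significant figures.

7.52

ω = 159.3 rad/s.  Crank-pin speed |V_A| = rω = 7.4871 m/s, perpendicular to OA.
Rod angle: sinφ = −(r/L) sinθ ⇒ φ = -16.418°; ω_rod = −rω cosθ/√(L²−r²sin²θ) = -18.68 rad/s.
V_P = V_A + ω_rod × AP, with AP = 0.0896 m along the rod.
Components: V_Px = −rω sinθ − a·ω_rod·sinφ = -7.4296 m/s;  V_Py = rω cosθ + a·ω_rod·cosφ = +1.1629 m/s.
|V_P| = √(V_Px² + V_Py²) = 7.52 m/s.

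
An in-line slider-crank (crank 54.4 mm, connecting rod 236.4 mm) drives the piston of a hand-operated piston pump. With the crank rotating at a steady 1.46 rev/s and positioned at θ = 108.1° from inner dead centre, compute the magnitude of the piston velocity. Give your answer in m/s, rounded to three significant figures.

ω = 2π·1.46 = 9.173 rad/s
For an in-line slider-crank, x = r cosθ + √(L² − r² sin²θ), so v = −rω sinθ·[1 + r cosθ/√(L² − r² sin²θ)].
With r = 0.0544 m, L = 0.2364 m, θ = 108.1°: √(L² − r² sin²θ) = 0.23068 m.
v = −0.0544·9.173·0.95052·[1 + 0.0544·-0.31068/0.23068] = -0.43959 m/s.
|v| = 0.43959 m/s.

0.440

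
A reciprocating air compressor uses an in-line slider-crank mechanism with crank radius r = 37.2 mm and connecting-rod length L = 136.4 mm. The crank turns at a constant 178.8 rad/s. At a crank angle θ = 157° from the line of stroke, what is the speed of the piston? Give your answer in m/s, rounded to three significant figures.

ω = 178.8 rad/s
For an in-line slider-crank, x = r cosθ + √(L² − r² sin²θ), so v = −rω sinθ·[1 + r cosθ/√(L² − r² sin²θ)].
With r = 0.0372 m, L = 0.1364 m, θ = 157°: √(L² − r² sin²θ) = 0.13562 m.
v = −0.0372·178.8·0.39073·[1 + 0.0372·-0.92050/0.13562] = -1.9427 m/s.
|v| = 1.9427 m/s.

1.94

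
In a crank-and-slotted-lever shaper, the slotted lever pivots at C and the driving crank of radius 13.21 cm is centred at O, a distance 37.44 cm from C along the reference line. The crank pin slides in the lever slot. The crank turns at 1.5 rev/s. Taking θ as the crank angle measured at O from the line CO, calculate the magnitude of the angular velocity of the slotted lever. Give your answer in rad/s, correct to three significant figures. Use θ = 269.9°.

ω = 9.425 rad/s (from 1.5 rev/s).
Crank pin A relative to C: A = (d + r cosθ, r sinθ); lever angle φ = atan2(r sinθ, d + r cosθ).
Differentiating tanφ: φ̇ = rω(d cosθ + r)/(d² + r² + 2dr cosθ).
d² + r² + 2dr cosθ = |CA|² = 0.157453 m²;  d cosθ + r = +0.13145 m.
|ω_lever| = |0.1321·9.425·+0.13145| / 0.157453 = 1.0394 rad/s.

1.04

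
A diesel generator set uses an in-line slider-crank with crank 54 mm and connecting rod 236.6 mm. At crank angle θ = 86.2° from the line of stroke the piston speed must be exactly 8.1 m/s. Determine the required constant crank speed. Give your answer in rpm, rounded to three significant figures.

For an in-line slider-crank, |v_piston| = rω|sinθ|·[1 + r cosθ/√(L² − r² sin²θ)].
With r = 0.054 m, L = 0.2366 m, θ = 86.2°: the bracketed kinematic factor |dx/dθ| = 0.054718 m.
ω = v/|dx/dθ| = 8.1/0.054718 = 148.03 rad/s.
N = 60ω/(2π) = 1413.6 rpm.

1410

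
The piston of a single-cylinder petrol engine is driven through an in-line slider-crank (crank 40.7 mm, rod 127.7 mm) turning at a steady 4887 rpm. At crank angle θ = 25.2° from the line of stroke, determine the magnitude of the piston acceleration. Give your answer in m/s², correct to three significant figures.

11900

ω = 2π·4887/60 = 511.8 rad/s
x(θ) = r cosθ + √(L² − r² sin²θ); with ω constant, a = ω²·d²x/dθ².
d²x/dθ² = −r cosθ − r²(cos2θ)/√u − r⁴ sin²2θ/(4u^{3/2}),  u = L² − r² sin²θ = 0.016007 m².
Substituting r = 0.0407 m, L = 0.1277 m, θ = 25.2°: d²x/dθ² = -0.045373 m.
a = ω²·d²x/dθ² = (511.8)²·(-0.045373) = -11883 m/s²;  |a| = 11883 m/s².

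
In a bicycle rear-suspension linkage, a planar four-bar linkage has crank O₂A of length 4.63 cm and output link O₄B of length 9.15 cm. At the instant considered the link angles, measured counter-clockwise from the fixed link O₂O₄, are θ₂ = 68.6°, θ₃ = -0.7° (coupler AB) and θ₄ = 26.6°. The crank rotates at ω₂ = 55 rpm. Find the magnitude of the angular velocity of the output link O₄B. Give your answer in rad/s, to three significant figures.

ω₂ = 5.76 rad/s (from 55 rpm).
Differentiating the loop-closure r₂e^{iθ₂}+r₃e^{iθ₃}=r₁+r₄e^{iθ₄} gives r₂ω₂e^{iθ₂}+r₃ω₃e^{iθ₃}=r₄ω₄e^{iθ₄}.
Eliminating the other unknown: ω₄ = r₂ω₂ sin(θ₂−θ₃) / [r₄ sin(θ₄−θ₃)].
Numerator sine = +0.93544; denominator sine = +0.45865.
Result = 0.0463·5.76·(+0.93544) / (0.0915·(+0.45865)) = +5.9441 rad/s; magnitude 5.9441 rad/s.

5.94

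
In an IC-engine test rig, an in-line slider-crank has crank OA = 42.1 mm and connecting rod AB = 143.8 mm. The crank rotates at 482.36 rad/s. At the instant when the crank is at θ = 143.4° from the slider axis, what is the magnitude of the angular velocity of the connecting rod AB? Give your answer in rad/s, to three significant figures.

115

ω = 482.4 rad/s
The rod makes angle φ with the slider axis where L sinφ = r sinθ; differentiating, L cosφ·φ̇ = r ω cosθ.
L cosφ = √(L² − r² sin²θ) = 0.14159 m.
|ω_rod| = r ω |cosθ| / √(L² − r² sin²θ) = 0.0421·482.4·0.80282/0.14159 = 115.14 rad/s.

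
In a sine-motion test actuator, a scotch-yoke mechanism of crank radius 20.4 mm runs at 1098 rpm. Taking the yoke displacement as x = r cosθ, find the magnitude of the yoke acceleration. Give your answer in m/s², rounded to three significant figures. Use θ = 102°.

ω = 115 rad/s (from 1098 rpm).
x = r cosθ ⇒ ẍ = −rω² cosθ (ω constant).
|a| = rω²|cosθ| = 0.0204·(115)²·|cos 102°| = 56.075 m/s².

56.1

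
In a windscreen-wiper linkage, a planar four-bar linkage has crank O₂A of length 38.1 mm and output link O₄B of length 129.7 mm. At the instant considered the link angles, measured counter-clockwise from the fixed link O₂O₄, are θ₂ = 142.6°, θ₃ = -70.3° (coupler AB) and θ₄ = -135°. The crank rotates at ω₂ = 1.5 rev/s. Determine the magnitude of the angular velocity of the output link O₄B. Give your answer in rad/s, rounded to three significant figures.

ω₂ = 9.425 rad/s (from 1.5 rev/s).
Differentiating the loop-closure r₂e^{iθ₂}+r₃e^{iθ₃}=r₁+r₄e^{iθ₄} gives r₂ω₂e^{iθ₂}+r₃ω₃e^{iθ₃}=r₄ω₄e^{iθ₄}.
Eliminating the other unknown: ω₄ = r₂ω₂ sin(θ₂−θ₃) / [r₄ sin(θ₄−θ₃)].
Numerator sine = -0.54317; denominator sine = -0.90408.
Result = 0.0381·9.425·(-0.54317) / (0.1297·(-0.90408)) = +1.6634 rad/s; magnitude 1.6634 rad/s.

1.66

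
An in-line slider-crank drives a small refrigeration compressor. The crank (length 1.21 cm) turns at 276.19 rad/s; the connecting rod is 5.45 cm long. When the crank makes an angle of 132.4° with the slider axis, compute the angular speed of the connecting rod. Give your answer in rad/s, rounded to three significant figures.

41.9

ω = 276.2 rad/s
The rod makes angle φ with the slider axis where L sinφ = r sinθ; differentiating, L cosφ·φ̇ = r ω cosθ.
L cosφ = √(L² − r² sin²θ) = 0.053763 m.
|ω_rod| = r ω |cosθ| / √(L² − r² sin²θ) = 0.0121·276.2·0.67430/0.053763 = 41.915 rad/s.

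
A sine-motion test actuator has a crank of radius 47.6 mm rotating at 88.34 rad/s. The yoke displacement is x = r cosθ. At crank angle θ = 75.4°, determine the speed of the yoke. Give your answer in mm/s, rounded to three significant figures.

ω = 88.34 rad/s
x = r cosθ ⇒ ẋ = −rω sinθ.
|v| = rω|sinθ| = 0.0476·88.34·|sin 75.4°| = 4.0692 m/s = 4069.2 mm/s.

4070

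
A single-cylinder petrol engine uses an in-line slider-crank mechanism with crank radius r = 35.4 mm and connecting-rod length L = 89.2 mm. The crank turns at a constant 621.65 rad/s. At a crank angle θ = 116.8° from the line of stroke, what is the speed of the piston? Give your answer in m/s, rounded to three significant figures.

15.9

ω = 621.6 rad/s
For an in-line slider-crank, x = r cosθ + √(L² − r² sin²θ), so v = −rω sinθ·[1 + r cosθ/√(L² − r² sin²θ)].
With r = 0.0354 m, L = 0.0892 m, θ = 116.8°: √(L² − r² sin²θ) = 0.083416 m.
v = −0.0354·621.6·0.89259·[1 + 0.0354·-0.45088/0.083416] = -15.884 m/s.
|v| = 15.884 m/s.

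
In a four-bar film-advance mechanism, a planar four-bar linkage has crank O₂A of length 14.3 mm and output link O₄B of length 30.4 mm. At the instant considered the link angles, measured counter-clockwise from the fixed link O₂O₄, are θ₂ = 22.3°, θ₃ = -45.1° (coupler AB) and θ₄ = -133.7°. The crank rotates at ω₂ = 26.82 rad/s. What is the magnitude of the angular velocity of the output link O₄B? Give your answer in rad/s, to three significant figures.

11.7

ω₂ = 26.82 rad/s
Differentiating the loop-closure r₂e^{iθ₂}+r₃e^{iθ₃}=r₁+r₄e^{iθ₄} gives r₂ω₂e^{iθ₂}+r₃ω₃e^{iθ₃}=r₄ω₄e^{iθ₄}.
Eliminating the other unknown: ω₄ = r₂ω₂ sin(θ₂−θ₃) / [r₄ sin(θ₄−θ₃)].
Numerator sine = +0.92321; denominator sine = -0.99970.
Result = 0.0143·26.82·(+0.92321) / (0.0304·(-0.99970)) = -11.651 rad/s; magnitude 11.651 rad/s.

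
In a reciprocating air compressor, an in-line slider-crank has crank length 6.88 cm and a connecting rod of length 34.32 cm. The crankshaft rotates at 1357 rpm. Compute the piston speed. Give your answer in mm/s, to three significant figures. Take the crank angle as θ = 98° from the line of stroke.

9410

ω = 2π·1357/60 = 142.1 rad/s
For an in-line slider-crank, x = r cosθ + √(L² − r² sin²θ), so v = −rω sinθ·[1 + r cosθ/√(L² − r² sin²θ)].
With r = 0.0688 m, L = 0.3432 m, θ = 98°: √(L² − r² sin²θ) = 0.33637 m.
v = −0.0688·142.1·0.99027·[1 + 0.0688·-0.13917/0.33637] = -9.4061 m/s.
|v| = 9.4061 m/s = 9406.1 mm/s.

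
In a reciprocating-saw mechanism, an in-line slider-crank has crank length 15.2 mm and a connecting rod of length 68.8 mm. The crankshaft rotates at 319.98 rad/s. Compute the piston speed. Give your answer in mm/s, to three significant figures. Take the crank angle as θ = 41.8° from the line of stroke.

3780

ω = 320 rad/s
For an in-line slider-crank, x = r cosθ + √(L² − r² sin²θ), so v = −rω sinθ·[1 + r cosθ/√(L² − r² sin²θ)].
With r = 0.0152 m, L = 0.0688 m, θ = 41.8°: √(L² − r² sin²θ) = 0.06805 m.
v = −0.0152·320·0.66653·[1 + 0.0152·0.74548/0.06805] = -3.7816 m/s.
|v| = 3.7816 m/s = 3781.6 mm/s.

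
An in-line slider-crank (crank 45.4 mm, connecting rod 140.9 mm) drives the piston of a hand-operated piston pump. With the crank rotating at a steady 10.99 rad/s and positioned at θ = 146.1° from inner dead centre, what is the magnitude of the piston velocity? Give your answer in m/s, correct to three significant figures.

0.203

ω = 10.99 rad/s
For an in-line slider-crank, x = r cosθ + √(L² − r² sin²θ), so v = −rω sinθ·[1 + r cosθ/√(L² − r² sin²θ)].
With r = 0.0454 m, L = 0.1409 m, θ = 146.1°: √(L² − r² sin²θ) = 0.13861 m.
v = −0.0454·10.99·0.55775·[1 + 0.0454·-0.83001/0.13861] = -0.20263 m/s.
|v| = 0.20263 m/s.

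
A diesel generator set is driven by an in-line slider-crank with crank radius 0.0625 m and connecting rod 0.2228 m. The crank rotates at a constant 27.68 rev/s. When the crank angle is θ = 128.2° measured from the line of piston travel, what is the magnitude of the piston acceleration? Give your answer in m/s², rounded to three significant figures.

1290

ω = 2π·27.7 = 173.9 rad/s
x(θ) = r cosθ + √(L² − r² sin²θ); with ω constant, a = ω²·d²x/dθ².
d²x/dθ² = −r cosθ − r²(cos2θ)/√u − r⁴ sin²2θ/(4u^{3/2}),  u = L² − r² sin²θ = 0.0472275 m².
Substituting r = 0.0625 m, L = 0.2228 m, θ = 128.2°: d²x/dθ² = +0.042526 m.
a = ω²·d²x/dθ² = (173.9)²·(+0.042526) = +1286.3 m/s²;  |a| = 1286.3 m/s².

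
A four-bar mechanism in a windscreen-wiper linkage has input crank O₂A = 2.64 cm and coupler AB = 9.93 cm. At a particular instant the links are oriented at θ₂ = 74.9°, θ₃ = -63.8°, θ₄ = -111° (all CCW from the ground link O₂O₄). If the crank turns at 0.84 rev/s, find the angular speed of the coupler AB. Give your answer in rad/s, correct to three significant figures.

0.197

ω₂ = 5.278 rad/s (from 0.84 rev/s).
Differentiating the loop-closure r₂e^{iθ₂}+r₃e^{iθ₃}=r₁+r₄e^{iθ₄} gives r₂ω₂e^{iθ₂}+r₃ω₃e^{iθ₃}=r₄ω₄e^{iθ₄}.
Eliminating the other unknown: ω₃ = r₂ω₂ sin(θ₄−θ₂) / [r₃ sin(θ₃−θ₄)].
Numerator sine = +0.10279; denominator sine = +0.73373.
Result = 0.0264·5.278·(+0.10279) / (0.0993·(+0.73373)) = +0.19658 rad/s; magnitude 0.19658 rad/s.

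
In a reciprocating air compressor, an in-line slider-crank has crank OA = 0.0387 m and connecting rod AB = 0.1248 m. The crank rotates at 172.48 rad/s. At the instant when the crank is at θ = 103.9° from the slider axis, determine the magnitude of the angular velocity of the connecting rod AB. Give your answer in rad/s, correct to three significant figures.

ω = 172.5 rad/s
The rod makes angle φ with the slider axis where L sinφ = r sinθ; differentiating, L cosφ·φ̇ = r ω cosθ.
L cosφ = √(L² − r² sin²θ) = 0.11901 m.
|ω_rod| = r ω |cosθ| / √(L² − r² sin²θ) = 0.0387·172.5·0.24023/0.11901 = 13.474 rad/s.

13.5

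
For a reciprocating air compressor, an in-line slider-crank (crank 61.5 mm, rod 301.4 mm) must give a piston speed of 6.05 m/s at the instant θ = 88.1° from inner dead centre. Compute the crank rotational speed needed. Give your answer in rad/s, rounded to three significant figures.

For an in-line slider-crank, |v_piston| = rω|sinθ|·[1 + r cosθ/√(L² − r² sin²θ)].
With r = 0.0615 m, L = 0.3014 m, θ = 88.1°: the bracketed kinematic factor |dx/dθ| = 0.061891 m.
ω = v/|dx/dθ| = 6.05/0.061891 = 97.753 rad/s.

97.8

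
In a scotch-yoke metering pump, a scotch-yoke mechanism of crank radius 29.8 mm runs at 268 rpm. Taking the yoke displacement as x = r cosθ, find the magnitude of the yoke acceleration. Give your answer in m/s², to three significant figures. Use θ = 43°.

17.2

ω = 28.06 rad/s (from 268 rpm).
x = r cosθ ⇒ ẍ = −rω² cosθ (ω constant).
|a| = rω²|cosθ| = 0.0298·(28.06)²·|cos 43°| = 17.166 m/s².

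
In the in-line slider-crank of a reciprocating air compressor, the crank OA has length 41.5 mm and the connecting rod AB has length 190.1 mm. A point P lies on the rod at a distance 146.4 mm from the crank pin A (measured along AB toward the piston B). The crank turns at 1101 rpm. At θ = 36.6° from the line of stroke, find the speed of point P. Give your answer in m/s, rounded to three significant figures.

ω = 115.3 rad/s.  Crank-pin speed |V_A| = rω = 4.7848 m/s, perpendicular to OA.
Rod angle: sinφ = −(r/L) sinθ ⇒ φ = -7.479°; ω_rod = −rω cosθ/√(L²−r²sin²θ) = -20.38 rad/s.
V_P = V_A + ω_rod × AP, with AP = 0.1464 m along the rod.
Components: V_Px = −rω sinθ − a·ω_rod·sinφ = -3.2412 m/s;  V_Py = rω cosθ + a·ω_rod·cosφ = +0.88304 m/s.
|V_P| = √(V_Px² + V_Py²) = 3.3593 m/s.

3.36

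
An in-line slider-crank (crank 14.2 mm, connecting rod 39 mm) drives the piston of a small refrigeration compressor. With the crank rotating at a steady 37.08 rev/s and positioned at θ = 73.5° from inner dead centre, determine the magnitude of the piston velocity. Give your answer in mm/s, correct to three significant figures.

ω = 2π·37.1 = 233 rad/s
For an in-line slider-crank, x = r cosθ + √(L² − r² sin²θ), so v = −rω sinθ·[1 + r cosθ/√(L² − r² sin²θ)].
With r = 0.0142 m, L = 0.039 m, θ = 73.5°: √(L² − r² sin²θ) = 0.036546 m.
v = −0.0142·233·0.95882·[1 + 0.0142·0.28402/0.036546] = -3.5221 m/s.
|v| = 3.5221 m/s = 3522.1 mm/s.

3520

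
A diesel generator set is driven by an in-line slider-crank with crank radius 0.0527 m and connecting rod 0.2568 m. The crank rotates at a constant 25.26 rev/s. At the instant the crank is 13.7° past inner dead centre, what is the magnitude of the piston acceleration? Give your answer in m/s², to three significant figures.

1530

ω = 2π·25.3 = 158.7 rad/s
x(θ) = r cosθ + √(L² − r² sin²θ); with ω constant, a = ω²·d²x/dθ².
d²x/dθ² = −r cosθ − r²(cos2θ)/√u − r⁴ sin²2θ/(4u^{3/2}),  u = L² − r² sin²θ = 0.0657905 m².
Substituting r = 0.0527 m, L = 0.2568 m, θ = 13.7°: d²x/dθ² = -0.060838 m.
a = ω²·d²x/dθ² = (158.7)²·(-0.060838) = -1532.5 m/s²;  |a| = 1532.5 m/s².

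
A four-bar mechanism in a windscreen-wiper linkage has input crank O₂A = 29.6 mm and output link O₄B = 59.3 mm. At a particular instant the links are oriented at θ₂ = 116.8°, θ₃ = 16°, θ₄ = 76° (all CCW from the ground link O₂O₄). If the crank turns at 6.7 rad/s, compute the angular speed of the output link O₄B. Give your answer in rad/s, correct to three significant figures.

ω₂ = 6.7 rad/s
Differentiating the loop-closure r₂e^{iθ₂}+r₃e^{iθ₃}=r₁+r₄e^{iθ₄} gives r₂ω₂e^{iθ₂}+r₃ω₃e^{iθ₃}=r₄ω₄e^{iθ₄}.
Eliminating the other unknown: ω₄ = r₂ω₂ sin(θ₂−θ₃) / [r₄ sin(θ₄−θ₃)].
Numerator sine = +0.98229; denominator sine = +0.86603.
Result = 0.0296·6.7·(+0.98229) / (0.0593·(+0.86603)) = +3.7933 rad/s; magnitude 3.7933 rad/s.

3.79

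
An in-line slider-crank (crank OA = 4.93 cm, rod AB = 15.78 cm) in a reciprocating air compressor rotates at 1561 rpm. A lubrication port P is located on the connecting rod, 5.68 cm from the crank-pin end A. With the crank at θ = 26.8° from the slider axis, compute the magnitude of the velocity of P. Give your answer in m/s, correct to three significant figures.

6.10

ω = 163.5 rad/s.  Crank-pin speed |V_A| = rω = 8.0589 m/s, perpendicular to OA.
Rod angle: sinφ = −(r/L) sinθ ⇒ φ = -8.098°; ω_rod = −rω cosθ/√(L²−r²sin²θ) = -46.044 rad/s.
V_P = V_A + ω_rod × AP, with AP = 0.0568 m along the rod.
Components: V_Px = −rω sinθ − a·ω_rod·sinφ = -4.002 m/s;  V_Py = rω cosθ + a·ω_rod·cosφ = +4.6041 m/s.
|V_P| = √(V_Px² + V_Py²) = 6.1003 m/s.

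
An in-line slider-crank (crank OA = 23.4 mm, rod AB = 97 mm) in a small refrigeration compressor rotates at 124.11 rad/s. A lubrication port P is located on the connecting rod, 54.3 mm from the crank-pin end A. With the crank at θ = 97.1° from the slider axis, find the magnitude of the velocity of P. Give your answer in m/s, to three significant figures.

ω = 124.1 rad/s.  Crank-pin speed |V_A| = rω = 2.9042 m/s, perpendicular to OA.
Rod angle: sinφ = −(r/L) sinθ ⇒ φ = -13.850°; ω_rod = −rω cosθ/√(L²−r²sin²θ) = +3.8114 rad/s.
V_P = V_A + ω_rod × AP, with AP = 0.0543 m along the rod.
Components: V_Px = −rω sinθ − a·ω_rod·sinφ = -2.8324 m/s;  V_Py = rω cosθ + a·ω_rod·cosφ = -0.15802 m/s.
|V_P| = √(V_Px² + V_Py²) = 2.8368 m/s.

2.84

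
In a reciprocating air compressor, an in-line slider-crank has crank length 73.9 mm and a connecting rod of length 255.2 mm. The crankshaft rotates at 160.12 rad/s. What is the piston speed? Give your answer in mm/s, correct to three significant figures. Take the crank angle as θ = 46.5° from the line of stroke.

ω = 160.1 rad/s
For an in-line slider-crank, x = r cosθ + √(L² − r² sin²θ), so v = −rω sinθ·[1 + r cosθ/√(L² − r² sin²θ)].
With r = 0.0739 m, L = 0.2552 m, θ = 46.5°: √(L² − r² sin²θ) = 0.24951 m.
v = −0.0739·160.1·0.72537·[1 + 0.0739·0.68835/0.24951] = -10.333 m/s.
|v| = 10.333 m/s = 10333 mm/s.

10300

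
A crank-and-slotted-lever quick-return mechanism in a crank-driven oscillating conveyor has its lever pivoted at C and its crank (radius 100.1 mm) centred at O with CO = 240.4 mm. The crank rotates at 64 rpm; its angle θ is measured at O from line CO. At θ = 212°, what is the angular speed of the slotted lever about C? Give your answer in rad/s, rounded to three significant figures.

2.58

ω = 6.702 rad/s (from 64 rpm).
Crank pin A relative to C: A = (d + r cosθ, r sinθ); lever angle φ = atan2(r sinθ, d + r cosθ).
Differentiating tanφ: φ̇ = rω(d cosθ + r)/(d² + r² + 2dr cosθ).
d² + r² + 2dr cosθ = |CA|² = 0.0269972 m²;  d cosθ + r = -0.10377 m.
|ω_lever| = |0.1001·6.702·-0.10377| / 0.0269972 = 2.5787 rad/s.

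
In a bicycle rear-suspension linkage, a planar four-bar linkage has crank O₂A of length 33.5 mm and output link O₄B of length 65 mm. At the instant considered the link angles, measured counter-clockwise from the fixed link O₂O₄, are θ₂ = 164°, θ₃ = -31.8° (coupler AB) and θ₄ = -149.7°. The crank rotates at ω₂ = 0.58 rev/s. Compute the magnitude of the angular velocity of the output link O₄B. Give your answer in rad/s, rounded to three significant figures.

ω₂ = 3.644 rad/s (from 0.58 rev/s).
Differentiating the loop-closure r₂e^{iθ₂}+r₃e^{iθ₃}=r₁+r₄e^{iθ₄} gives r₂ω₂e^{iθ₂}+r₃ω₃e^{iθ₃}=r₄ω₄e^{iθ₄}.
Eliminating the other unknown: ω₄ = r₂ω₂ sin(θ₂−θ₃) / [r₄ sin(θ₄−θ₃)].
Numerator sine = -0.27228; denominator sine = -0.88377.
Result = 0.0335·3.644·(-0.27228) / (0.065·(-0.88377)) = +0.57865 rad/s; magnitude 0.57865 rad/s.

0.579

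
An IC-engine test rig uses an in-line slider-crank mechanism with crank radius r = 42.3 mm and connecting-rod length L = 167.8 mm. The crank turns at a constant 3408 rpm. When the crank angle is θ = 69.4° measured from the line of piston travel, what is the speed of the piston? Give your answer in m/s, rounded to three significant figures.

ω = 2π·3408/60 = 356.9 rad/s
For an in-line slider-crank, x = r cosθ + √(L² − r² sin²θ), so v = −rω sinθ·[1 + r cosθ/√(L² − r² sin²θ)].
With r = 0.0423 m, L = 0.1678 m, θ = 69.4°: √(L² − r² sin²θ) = 0.16306 m.
v = −0.0423·356.9·0.93606·[1 + 0.0423·0.35184/0.16306] = -15.421 m/s.
|v| = 15.421 m/s.

15.4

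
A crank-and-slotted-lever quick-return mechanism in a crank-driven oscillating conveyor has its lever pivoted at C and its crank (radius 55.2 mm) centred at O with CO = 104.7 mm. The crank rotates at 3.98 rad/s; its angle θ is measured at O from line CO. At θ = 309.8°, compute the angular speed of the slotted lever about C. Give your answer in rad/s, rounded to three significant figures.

1.25

ω = 3.98 rad/s
Crank pin A relative to C: A = (d + r cosθ, r sinθ); lever angle φ = atan2(r sinθ, d + r cosθ).
Differentiating tanφ: φ̇ = rω(d cosθ + r)/(d² + r² + 2dr cosθ).
d² + r² + 2dr cosθ = |CA|² = 0.0214081 m²;  d cosθ + r = +0.12222 m.
|ω_lever| = |0.0552·3.98·+0.12222| / 0.0214081 = 1.2543 rad/s.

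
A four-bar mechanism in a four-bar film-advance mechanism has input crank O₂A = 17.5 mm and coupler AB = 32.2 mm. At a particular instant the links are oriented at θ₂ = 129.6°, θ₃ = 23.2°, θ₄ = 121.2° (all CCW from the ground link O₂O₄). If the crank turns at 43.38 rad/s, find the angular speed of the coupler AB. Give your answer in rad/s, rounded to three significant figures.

ω₂ = 43.38 rad/s
Differentiating the loop-closure r₂e^{iθ₂}+r₃e^{iθ₃}=r₁+r₄e^{iθ₄} gives r₂ω₂e^{iθ₂}+r₃ω₃e^{iθ₃}=r₄ω₄e^{iθ₄}.
Eliminating the other unknown: ω₃ = r₂ω₂ sin(θ₄−θ₂) / [r₃ sin(θ₃−θ₄)].
Numerator sine = -0.14608; denominator sine = -0.99027.
Result = 0.0175·43.38·(-0.14608) / (0.0322·(-0.99027)) = +3.4779 rad/s; magnitude 3.4779 rad/s.

3.48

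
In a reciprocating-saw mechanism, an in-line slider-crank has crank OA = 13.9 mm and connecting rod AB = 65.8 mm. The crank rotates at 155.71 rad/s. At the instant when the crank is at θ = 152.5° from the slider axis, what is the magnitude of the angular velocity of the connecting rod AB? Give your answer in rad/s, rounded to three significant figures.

ω = 155.7 rad/s
The rod makes angle φ with the slider axis where L sinφ = r sinθ; differentiating, L cosφ·φ̇ = r ω cosθ.
L cosφ = √(L² − r² sin²θ) = 0.065486 m.
|ω_rod| = r ω |cosθ| / √(L² − r² sin²θ) = 0.0139·155.7·0.88701/0.065486 = 29.316 rad/s.

29.3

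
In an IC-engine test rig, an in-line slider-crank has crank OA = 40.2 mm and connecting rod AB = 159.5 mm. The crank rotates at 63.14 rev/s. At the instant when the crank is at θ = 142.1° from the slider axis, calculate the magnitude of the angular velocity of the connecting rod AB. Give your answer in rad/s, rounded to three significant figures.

ω = 396.7 rad/s (converted from 63.14 rev/s).
The rod makes angle φ with the slider axis where L sinφ = r sinθ; differentiating, L cosφ·φ̇ = r ω cosθ.
L cosφ = √(L² − r² sin²θ) = 0.15758 m.
|ω_rod| = r ω |cosθ| / √(L² − r² sin²θ) = 0.0402·396.7·0.78908/0.15758 = 79.862 rad/s.

79.9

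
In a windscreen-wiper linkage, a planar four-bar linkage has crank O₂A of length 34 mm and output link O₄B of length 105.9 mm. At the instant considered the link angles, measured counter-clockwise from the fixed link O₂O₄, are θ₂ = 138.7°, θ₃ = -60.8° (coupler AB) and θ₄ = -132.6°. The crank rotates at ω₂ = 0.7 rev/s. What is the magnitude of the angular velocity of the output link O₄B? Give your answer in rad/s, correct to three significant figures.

ω₂ = 4.398 rad/s (from 0.7 rev/s).
Differentiating the loop-closure r₂e^{iθ₂}+r₃e^{iθ₃}=r₁+r₄e^{iθ₄} gives r₂ω₂e^{iθ₂}+r₃ω₃e^{iθ₃}=r₄ω₄e^{iθ₄}.
Eliminating the other unknown: ω₄ = r₂ω₂ sin(θ₂−θ₃) / [r₄ sin(θ₄−θ₃)].
Numerator sine = -0.33381; denominator sine = -0.94997.
Result = 0.034·4.398·(-0.33381) / (0.1059·(-0.94997)) = +0.49619 rad/s; magnitude 0.49619 rad/s.

0.496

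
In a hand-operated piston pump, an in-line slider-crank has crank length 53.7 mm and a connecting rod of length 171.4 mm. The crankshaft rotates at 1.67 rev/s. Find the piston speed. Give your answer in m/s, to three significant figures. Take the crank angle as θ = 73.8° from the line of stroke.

ω = 2π·1.67 = 10.49 rad/s
For an in-line slider-crank, x = r cosθ + √(L² − r² sin²θ), so v = −rω sinθ·[1 + r cosθ/√(L² − r² sin²θ)].
With r = 0.0537 m, L = 0.1714 m, θ = 73.8°: √(L² − r² sin²θ) = 0.16346 m.
v = −0.0537·10.49·0.96029·[1 + 0.0537·0.27899/0.16346] = -0.59069 m/s.
|v| = 0.59069 m/s.

0.591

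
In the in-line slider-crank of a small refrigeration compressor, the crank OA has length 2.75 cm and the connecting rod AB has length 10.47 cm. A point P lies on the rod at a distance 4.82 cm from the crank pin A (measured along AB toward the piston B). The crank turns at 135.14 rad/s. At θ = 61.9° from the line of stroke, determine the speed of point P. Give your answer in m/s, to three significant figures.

3.60

ω = 135.1 rad/s.  Crank-pin speed |V_A| = rω = 3.7163 m/s, perpendicular to OA.
Rod angle: sinφ = −(r/L) sinθ ⇒ φ = -13.397°; ω_rod = −rω cosθ/√(L²−r²sin²θ) = -17.186 rad/s.
V_P = V_A + ω_rod × AP, with AP = 0.0482 m along the rod.
Components: V_Px = −rω sinθ − a·ω_rod·sinφ = -3.4702 m/s;  V_Py = rω cosθ + a·ω_rod·cosφ = +0.9446 m/s.
|V_P| = √(V_Px² + V_Py²) = 3.5965 m/s.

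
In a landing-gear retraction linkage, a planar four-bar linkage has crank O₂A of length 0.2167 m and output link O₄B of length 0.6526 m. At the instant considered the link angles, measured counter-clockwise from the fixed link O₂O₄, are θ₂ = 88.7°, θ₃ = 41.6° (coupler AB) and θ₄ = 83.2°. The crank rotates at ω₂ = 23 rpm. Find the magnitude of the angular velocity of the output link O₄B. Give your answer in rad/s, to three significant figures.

0.882

ω₂ = 2.409 rad/s (from 23 rpm).
Differentiating the loop-closure r₂e^{iθ₂}+r₃e^{iθ₃}=r₁+r₄e^{iθ₄} gives r₂ω₂e^{iθ₂}+r₃ω₃e^{iθ₃}=r₄ω₄e^{iθ₄}.
Eliminating the other unknown: ω₄ = r₂ω₂ sin(θ₂−θ₃) / [r₄ sin(θ₄−θ₃)].
Numerator sine = +0.73254; denominator sine = +0.66393.
Result = 0.2167·2.409·(+0.73254) / (0.6526·(+0.66393)) = +0.88243 rad/s; magnitude 0.88243 rad/s.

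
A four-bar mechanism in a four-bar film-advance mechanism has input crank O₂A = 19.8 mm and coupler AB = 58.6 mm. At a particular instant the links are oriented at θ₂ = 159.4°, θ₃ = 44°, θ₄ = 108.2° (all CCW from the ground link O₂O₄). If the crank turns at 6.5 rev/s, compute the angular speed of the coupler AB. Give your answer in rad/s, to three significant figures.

ω₂ = 40.84 rad/s (from 6.5 rev/s).
Differentiating the loop-closure r₂e^{iθ₂}+r₃e^{iθ₃}=r₁+r₄e^{iθ₄} gives r₂ω₂e^{iθ₂}+r₃ω₃e^{iθ₃}=r₄ω₄e^{iθ₄}.
Eliminating the other unknown: ω₃ = r₂ω₂ sin(θ₄−θ₂) / [r₃ sin(θ₃−θ₄)].
Numerator sine = -0.77934; denominator sine = -0.90032.
Result = 0.0198·40.84·(-0.77934) / (0.0586·(-0.90032)) = +11.945 rad/s; magnitude 11.945 rad/s.

11.9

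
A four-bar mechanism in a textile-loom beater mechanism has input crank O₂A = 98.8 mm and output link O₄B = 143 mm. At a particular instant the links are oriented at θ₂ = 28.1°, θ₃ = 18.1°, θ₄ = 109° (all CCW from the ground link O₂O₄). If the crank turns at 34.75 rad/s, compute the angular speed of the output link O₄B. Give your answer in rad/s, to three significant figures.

ω₂ = 34.75 rad/s
Differentiating the loop-closure r₂e^{iθ₂}+r₃e^{iθ₃}=r₁+r₄e^{iθ₄} gives r₂ω₂e^{iθ₂}+r₃ω₃e^{iθ₃}=r₄ω₄e^{iθ₄}.
Eliminating the other unknown: ω₄ = r₂ω₂ sin(θ₂−θ₃) / [r₄ sin(θ₄−θ₃)].
Numerator sine = +0.17365; denominator sine = +0.99988.
Result = 0.0988·34.75·(+0.17365) / (0.143·(+0.99988)) = +4.1696 rad/s; magnitude 4.1696 rad/s.

4.17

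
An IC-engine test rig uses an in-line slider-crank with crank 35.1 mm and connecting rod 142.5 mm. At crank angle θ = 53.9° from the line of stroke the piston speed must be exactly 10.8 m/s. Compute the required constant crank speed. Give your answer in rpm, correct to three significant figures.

3170

For an in-line slider-crank, |v_piston| = rω|sinθ|·[1 + r cosθ/√(L² − r² sin²θ)].
With r = 0.0351 m, L = 0.1425 m, θ = 53.9°: the bracketed kinematic factor |dx/dθ| = 0.03256 m.
ω = v/|dx/dθ| = 10.8/0.03256 = 331.69 rad/s.
N = 60ω/(2π) = 3167.4 rpm.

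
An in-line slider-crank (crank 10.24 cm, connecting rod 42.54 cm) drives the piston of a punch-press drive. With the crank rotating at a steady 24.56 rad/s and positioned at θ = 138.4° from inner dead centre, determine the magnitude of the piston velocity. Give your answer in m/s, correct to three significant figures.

1.37

ω = 24.56 rad/s
For an in-line slider-crank, x = r cosθ + √(L² − r² sin²θ), so v = −rω sinθ·[1 + r cosθ/√(L² − r² sin²θ)].
With r = 0.1024 m, L = 0.4254 m, θ = 138.4°: √(L² − r² sin²θ) = 0.41993 m.
v = −0.1024·24.56·0.66393·[1 + 0.1024·-0.74780/0.41993] = -1.3653 m/s.
|v| = 1.3653 m/s.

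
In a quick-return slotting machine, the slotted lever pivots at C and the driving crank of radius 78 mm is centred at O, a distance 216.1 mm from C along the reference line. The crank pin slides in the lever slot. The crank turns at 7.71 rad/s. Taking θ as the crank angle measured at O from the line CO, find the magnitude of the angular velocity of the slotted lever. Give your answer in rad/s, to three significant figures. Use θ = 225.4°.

1.52

ω = 7.71 rad/s
Crank pin A relative to C: A = (d + r cosθ, r sinθ); lever angle φ = atan2(r sinθ, d + r cosθ).
Differentiating tanφ: φ̇ = rω(d cosθ + r)/(d² + r² + 2dr cosθ).
d² + r² + 2dr cosθ = |CA|² = 0.0291125 m²;  d cosθ + r = -0.073735 m.
|ω_lever| = |0.078·7.71·-0.073735| / 0.0291125 = 1.5232 rad/s.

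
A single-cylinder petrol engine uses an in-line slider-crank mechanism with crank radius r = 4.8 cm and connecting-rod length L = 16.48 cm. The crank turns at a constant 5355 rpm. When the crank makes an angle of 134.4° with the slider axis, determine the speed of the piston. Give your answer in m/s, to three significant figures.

15.2

ω = 2π·5355/60 = 560.8 rad/s
For an in-line slider-crank, x = r cosθ + √(L² − r² sin²θ), so v = −rω sinθ·[1 + r cosθ/√(L² − r² sin²θ)].
With r = 0.048 m, L = 0.1648 m, θ = 134.4°: √(L² − r² sin²θ) = 0.16119 m.
v = −0.048·560.8·0.71447·[1 + 0.048·-0.69966/0.16119] = -15.225 m/s.
|v| = 15.225 m/s.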